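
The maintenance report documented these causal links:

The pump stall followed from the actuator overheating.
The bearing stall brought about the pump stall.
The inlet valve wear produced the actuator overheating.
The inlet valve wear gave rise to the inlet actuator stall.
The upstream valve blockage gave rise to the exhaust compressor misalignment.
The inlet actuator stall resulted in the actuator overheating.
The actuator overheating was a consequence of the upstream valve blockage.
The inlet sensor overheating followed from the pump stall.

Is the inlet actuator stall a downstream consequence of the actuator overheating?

No

The actuator overheating leads to the pump stall, the inlet sensor overheating; the inlet actuator stall is not among them.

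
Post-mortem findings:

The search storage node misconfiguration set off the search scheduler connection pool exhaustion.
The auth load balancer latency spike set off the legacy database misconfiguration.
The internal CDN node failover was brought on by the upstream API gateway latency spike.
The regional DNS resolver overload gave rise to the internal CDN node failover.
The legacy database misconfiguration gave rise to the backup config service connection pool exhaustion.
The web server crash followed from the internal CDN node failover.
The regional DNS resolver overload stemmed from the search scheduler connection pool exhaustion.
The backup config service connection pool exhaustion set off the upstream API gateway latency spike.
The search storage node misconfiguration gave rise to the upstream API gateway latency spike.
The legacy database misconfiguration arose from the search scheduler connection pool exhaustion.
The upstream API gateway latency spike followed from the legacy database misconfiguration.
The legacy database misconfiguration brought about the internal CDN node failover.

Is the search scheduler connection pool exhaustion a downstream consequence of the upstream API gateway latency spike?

The upstream API gateway latency spike leads to the internal CDN node failover, the web server crash; the search scheduler connection pool exhaustion is not among them.

No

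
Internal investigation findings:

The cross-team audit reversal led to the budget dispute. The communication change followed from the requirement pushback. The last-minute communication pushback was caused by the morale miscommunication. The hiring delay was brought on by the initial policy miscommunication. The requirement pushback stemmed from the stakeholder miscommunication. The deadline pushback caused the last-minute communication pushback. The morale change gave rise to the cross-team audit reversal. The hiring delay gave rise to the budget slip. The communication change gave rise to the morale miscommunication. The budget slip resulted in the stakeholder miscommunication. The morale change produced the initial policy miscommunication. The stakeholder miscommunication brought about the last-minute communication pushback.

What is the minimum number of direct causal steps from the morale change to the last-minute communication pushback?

5

Shortest chain: the morale change → the initial policy miscommunication → the hiring delay → the budget slip → the stakeholder miscommunication → the last-minute communication pushback.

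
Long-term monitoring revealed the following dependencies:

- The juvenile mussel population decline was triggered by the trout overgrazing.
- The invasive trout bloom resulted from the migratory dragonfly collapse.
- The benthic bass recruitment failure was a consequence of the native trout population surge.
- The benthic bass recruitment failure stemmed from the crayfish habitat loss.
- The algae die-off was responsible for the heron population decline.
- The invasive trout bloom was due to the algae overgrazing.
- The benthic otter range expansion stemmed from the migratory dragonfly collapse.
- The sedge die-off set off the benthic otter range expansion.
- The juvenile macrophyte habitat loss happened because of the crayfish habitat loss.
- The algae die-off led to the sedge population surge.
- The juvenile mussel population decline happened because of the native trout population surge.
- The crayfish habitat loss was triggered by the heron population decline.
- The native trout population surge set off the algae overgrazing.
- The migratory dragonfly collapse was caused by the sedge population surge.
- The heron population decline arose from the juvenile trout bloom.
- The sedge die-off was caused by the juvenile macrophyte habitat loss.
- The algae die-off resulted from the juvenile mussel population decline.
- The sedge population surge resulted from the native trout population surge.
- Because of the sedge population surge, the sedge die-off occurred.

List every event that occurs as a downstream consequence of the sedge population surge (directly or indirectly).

Direct effects: the migratory dragonfly collapse, the sedge die-off.
2 steps out: the benthic otter range expansion, the invasive trout bloom.
Not reachable from it: the native trout population surge, the trout overgrazing, the juvenile mussel population decline, the algae die-off, the juvenile trout bloom, the algae overgrazing, the heron population decline, the crayfish habitat loss, the benthic bass recruitment failure, the juvenile macrophyte habitat loss.

the benthic otter range expansion, the invasive trout bloom, the migratory dragonfly collapse, the sedge die-off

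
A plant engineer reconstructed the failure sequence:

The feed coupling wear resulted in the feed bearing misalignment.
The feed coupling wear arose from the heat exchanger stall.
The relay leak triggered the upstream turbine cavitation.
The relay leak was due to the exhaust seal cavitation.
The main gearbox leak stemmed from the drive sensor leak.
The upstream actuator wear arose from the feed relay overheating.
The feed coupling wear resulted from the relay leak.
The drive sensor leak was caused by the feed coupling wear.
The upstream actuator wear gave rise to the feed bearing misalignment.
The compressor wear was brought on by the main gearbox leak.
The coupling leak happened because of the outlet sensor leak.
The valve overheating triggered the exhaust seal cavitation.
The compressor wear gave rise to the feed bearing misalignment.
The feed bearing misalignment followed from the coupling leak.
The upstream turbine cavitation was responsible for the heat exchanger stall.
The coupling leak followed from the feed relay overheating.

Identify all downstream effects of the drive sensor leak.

the compressor wear, the feed bearing misalignment, the main gearbox leak

Direct effects: the main gearbox leak.
2 steps out: the compressor wear.
3 steps out: the feed bearing misalignment.
Not reachable from it: the valve overheating, the exhaust seal cavitation, the relay leak, the upstream turbine cavitation, the heat exchanger stall, the feed coupling wear, the feed relay overheating, the outlet sensor leak, the coupling leak, the upstream actuator wear.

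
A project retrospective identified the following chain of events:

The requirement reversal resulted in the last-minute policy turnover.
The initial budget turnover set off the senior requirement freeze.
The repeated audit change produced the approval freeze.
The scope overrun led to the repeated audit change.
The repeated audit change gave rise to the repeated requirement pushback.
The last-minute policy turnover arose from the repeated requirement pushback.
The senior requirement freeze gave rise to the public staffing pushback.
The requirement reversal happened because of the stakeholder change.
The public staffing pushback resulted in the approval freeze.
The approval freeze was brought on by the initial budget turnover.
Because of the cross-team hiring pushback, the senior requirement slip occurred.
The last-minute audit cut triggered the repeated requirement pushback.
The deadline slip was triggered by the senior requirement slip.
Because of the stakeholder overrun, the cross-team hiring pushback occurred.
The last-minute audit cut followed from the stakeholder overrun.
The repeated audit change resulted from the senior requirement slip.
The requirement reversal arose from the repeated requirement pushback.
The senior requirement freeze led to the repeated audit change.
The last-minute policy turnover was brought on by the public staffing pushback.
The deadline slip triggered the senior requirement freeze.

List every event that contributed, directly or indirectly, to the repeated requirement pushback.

the cross-team hiring pushback, the deadline slip, the initial budget turnover, the last-minute audit cut, the repeated audit change, the scope overrun, the senior requirement freeze, the senior requirement slip, the stakeholder overrun

Immediate causes of the repeated requirement pushback: the last-minute audit cut, the repeated audit change.
Further upstream: the scope overrun, the stakeholder overrun, the initial budget turnover, the cross-team hiring pushback, the senior requirement slip, the deadline slip, the senior requirement freeze.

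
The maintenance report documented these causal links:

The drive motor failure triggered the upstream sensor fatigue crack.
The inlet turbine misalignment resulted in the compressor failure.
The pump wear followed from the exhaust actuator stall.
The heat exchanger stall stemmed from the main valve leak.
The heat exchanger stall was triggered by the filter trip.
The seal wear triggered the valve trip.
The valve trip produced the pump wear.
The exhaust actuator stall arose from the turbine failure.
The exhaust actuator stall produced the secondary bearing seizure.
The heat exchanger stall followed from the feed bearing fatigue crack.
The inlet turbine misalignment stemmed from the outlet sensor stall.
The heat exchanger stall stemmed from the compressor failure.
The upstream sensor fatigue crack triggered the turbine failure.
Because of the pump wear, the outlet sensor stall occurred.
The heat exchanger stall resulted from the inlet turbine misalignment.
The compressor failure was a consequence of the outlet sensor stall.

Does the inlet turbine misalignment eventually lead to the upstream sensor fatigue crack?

No

The inlet turbine misalignment leads to the compressor failure, the heat exchanger stall; the upstream sensor fatigue crack is not among them.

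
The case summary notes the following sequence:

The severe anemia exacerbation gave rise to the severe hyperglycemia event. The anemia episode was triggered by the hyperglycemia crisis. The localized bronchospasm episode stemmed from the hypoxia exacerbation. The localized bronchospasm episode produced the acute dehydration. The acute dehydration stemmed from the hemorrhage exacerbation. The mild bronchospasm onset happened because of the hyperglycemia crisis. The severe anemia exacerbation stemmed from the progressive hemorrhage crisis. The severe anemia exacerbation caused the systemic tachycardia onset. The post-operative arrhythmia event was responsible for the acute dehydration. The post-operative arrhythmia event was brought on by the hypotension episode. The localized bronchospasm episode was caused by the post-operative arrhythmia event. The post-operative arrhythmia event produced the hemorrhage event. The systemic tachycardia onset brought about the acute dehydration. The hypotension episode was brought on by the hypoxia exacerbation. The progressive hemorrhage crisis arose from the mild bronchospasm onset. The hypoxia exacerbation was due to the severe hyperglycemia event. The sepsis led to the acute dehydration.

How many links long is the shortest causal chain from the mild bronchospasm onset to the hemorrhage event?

7

Shortest chain: the mild bronchospasm onset → the progressive hemorrhage crisis → the severe anemia exacerbation → the severe hyperglycemia event → the hypoxia exacerbation → the hypotension episode → the post-operative arrhythmia event → the hemorrhage event.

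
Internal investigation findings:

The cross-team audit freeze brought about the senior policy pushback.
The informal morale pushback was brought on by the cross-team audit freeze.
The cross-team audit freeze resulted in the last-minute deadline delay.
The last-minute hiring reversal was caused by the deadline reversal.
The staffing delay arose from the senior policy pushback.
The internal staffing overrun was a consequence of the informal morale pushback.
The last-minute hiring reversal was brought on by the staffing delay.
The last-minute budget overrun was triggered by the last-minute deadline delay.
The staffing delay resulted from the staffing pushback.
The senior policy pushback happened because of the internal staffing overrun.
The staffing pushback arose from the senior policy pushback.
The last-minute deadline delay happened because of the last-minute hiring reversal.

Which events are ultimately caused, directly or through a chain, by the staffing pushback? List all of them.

the last-minute budget overrun, the last-minute deadline delay, the last-minute hiring reversal, the staffing delay

Direct effects: the staffing delay.
2 steps out: the last-minute hiring reversal.
3 steps out: the last-minute deadline delay.
4 steps out: the last-minute budget overrun.
Not reachable from it: the cross-team audit freeze, the informal morale pushback, the internal staffing overrun, the deadline reversal, the senior policy pushback.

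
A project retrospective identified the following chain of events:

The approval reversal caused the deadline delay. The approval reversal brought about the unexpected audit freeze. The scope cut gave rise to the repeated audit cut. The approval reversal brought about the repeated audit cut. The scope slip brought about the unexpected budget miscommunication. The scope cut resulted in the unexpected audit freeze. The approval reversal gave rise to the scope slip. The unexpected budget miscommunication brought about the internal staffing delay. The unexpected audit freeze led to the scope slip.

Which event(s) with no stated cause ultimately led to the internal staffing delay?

Tracing upstream from the internal staffing delay: the internal staffing delay ← the unexpected budget miscommunication ← the scope slip ← the approval reversal.
A separate upstream branch: the internal staffing delay ← the unexpected budget miscommunication ← the scope slip ← the unexpected audit freeze ← the scope cut.
Each of those chain origins has no stated cause.

the approval reversal, the scope cut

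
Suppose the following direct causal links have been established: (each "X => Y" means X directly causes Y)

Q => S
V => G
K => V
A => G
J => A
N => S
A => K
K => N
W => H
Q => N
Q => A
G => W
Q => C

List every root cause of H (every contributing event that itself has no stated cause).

J, Q

Tracing upstream from H: H ← W ← G ← A ← J.
A separate upstream branch: H ← W ← G ← A ← Q.
Each of those chain origins has no stated cause.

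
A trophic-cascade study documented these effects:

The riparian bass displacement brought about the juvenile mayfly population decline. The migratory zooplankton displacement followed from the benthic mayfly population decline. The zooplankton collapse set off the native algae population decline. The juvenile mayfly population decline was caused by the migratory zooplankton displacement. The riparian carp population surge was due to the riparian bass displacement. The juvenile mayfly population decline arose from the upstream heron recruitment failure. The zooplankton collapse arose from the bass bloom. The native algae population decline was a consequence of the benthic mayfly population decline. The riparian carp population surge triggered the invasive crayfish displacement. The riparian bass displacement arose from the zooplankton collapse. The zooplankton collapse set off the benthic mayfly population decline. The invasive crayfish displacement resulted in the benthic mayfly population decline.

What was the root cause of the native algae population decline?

Tracing upstream from the native algae population decline: the native algae population decline ← the zooplankton collapse ← the bass bloom.
The bass bloom has no stated cause, so it is the root.

the bass bloom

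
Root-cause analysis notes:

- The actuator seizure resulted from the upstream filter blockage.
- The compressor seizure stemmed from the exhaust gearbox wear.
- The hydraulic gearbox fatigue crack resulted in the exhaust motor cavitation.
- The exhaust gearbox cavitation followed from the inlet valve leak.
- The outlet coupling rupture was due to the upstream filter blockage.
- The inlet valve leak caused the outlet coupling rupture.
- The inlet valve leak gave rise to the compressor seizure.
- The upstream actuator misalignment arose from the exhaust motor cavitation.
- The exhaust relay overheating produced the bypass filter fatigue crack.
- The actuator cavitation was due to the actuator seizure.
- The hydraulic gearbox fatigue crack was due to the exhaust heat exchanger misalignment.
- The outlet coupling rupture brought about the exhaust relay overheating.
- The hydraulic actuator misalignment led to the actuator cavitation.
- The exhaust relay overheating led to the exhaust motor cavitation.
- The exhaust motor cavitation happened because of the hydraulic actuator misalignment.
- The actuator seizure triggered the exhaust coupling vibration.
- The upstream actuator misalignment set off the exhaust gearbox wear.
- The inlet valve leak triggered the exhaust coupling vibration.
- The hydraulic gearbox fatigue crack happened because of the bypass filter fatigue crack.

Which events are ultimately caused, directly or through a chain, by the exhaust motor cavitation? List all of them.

Direct effects: the upstream actuator misalignment.
2 steps out: the exhaust gearbox wear.
3 steps out: the compressor seizure.
Not reachable from it: the inlet valve leak, the exhaust gearbox cavitation, the upstream filter blockage, the outlet coupling rupture, the actuator seizure, the exhaust heat exchanger misalignment, the hydraulic actuator misalignment, the actuator cavitation, the exhaust relay overheating, the bypass filter fatigue crack, the hydraulic gearbox fatigue crack, the exhaust coupling vibration.

the compressor seizure, the exhaust gearbox wear, the upstream actuator misalignment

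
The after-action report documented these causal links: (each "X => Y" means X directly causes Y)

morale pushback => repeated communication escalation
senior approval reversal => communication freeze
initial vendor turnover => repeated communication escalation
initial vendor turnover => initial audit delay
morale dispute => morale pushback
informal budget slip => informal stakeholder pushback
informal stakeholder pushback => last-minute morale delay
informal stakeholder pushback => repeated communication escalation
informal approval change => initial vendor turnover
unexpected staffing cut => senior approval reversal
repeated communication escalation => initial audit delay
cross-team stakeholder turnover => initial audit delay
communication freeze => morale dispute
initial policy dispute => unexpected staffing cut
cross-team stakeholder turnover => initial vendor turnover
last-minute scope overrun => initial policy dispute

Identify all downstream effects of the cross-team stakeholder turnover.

Direct effects: the initial vendor turnover, the initial audit delay.
2 steps out: the repeated communication escalation.
Not reachable from it: the last-minute scope overrun, the initial policy dispute, the unexpected staffing cut, the senior approval reversal, the informal approval change, the communication freeze, the morale dispute, the informal budget slip, the morale pushback, the informal stakeholder pushback, the last-minute morale delay.

the initial audit delay, the initial vendor turnover, the repeated communication escalation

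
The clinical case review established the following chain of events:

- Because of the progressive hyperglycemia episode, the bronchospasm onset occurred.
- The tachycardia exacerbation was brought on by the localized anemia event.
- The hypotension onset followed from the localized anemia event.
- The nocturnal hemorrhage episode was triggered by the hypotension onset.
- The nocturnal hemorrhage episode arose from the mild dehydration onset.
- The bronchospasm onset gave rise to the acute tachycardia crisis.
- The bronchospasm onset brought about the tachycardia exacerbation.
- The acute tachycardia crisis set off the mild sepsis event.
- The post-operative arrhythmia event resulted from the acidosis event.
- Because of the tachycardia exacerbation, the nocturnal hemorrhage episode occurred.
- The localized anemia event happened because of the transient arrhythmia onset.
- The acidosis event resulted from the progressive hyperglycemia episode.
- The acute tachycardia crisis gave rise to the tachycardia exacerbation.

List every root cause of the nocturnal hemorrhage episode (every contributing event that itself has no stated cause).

the mild dehydration onset, the progressive hyperglycemia episode, the transient arrhythmia onset

Tracing upstream from the nocturnal hemorrhage episode: the nocturnal hemorrhage episode ← the tachycardia exacerbation ← the bronchospasm onset ← the progressive hyperglycemia episode.
A separate upstream branch: the nocturnal hemorrhage episode ← the hypotension onset ← the localized anemia event ← the transient arrhythmia onset.
A separate upstream branch: the nocturnal hemorrhage episode ← the mild dehydration onset.
Each of those chain origins has no stated cause.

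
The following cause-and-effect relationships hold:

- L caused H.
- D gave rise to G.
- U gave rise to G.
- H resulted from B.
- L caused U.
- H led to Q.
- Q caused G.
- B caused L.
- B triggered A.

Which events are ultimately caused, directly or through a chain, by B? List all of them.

Direct effects: A, L, H.
2 steps out: U, Q.
3 steps out: G.
Not reachable from it: D.

A, G, H, L, Q, U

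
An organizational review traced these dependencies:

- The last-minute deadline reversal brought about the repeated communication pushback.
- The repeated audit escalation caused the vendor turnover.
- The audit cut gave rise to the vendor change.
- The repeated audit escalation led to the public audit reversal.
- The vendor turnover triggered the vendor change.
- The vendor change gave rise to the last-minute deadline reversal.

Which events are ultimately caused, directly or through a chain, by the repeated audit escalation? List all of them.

the last-minute deadline reversal, the public audit reversal, the repeated communication pushback, the vendor change, the vendor turnover

Direct effects: the vendor turnover, the public audit reversal.
2 steps out: the vendor change.
3 steps out: the last-minute deadline reversal.
4 steps out: the repeated communication pushback.
Not reachable from it: the audit cut.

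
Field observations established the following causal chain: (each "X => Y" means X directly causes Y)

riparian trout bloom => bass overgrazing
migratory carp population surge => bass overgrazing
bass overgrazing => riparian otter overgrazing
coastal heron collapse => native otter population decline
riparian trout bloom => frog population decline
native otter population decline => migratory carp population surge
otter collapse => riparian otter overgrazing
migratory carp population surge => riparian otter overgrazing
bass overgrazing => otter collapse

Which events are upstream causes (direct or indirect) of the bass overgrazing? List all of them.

Immediate causes of the bass overgrazing: the riparian trout bloom, the migratory carp population surge.
Further upstream: the coastal heron collapse, the native otter population decline.

the coastal heron collapse, the migratory carp population surge, the native otter population decline, the riparian trout bloom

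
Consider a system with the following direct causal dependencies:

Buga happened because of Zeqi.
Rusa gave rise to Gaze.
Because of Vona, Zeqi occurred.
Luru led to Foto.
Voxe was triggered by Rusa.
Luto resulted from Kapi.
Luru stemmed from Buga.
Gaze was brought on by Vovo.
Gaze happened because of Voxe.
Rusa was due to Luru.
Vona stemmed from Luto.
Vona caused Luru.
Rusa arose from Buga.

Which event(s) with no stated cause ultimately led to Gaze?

Tracing upstream from Gaze: Gaze ← Rusa ← Luru ← Vona ← Luto ← Kapi.
A separate upstream branch: Gaze ← Vovo.
Each of those chain origins has no stated cause.

Kapi, Vovo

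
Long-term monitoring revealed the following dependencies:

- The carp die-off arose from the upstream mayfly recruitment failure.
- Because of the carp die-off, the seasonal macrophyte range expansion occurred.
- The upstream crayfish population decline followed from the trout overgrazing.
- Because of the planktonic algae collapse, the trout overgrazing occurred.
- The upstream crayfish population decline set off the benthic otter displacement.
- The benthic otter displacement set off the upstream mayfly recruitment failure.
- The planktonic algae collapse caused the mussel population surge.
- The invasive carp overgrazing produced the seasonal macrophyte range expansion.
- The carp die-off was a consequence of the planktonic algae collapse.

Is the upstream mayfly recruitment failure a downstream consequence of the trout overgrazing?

Yes

There is a causal chain: the trout overgrazing → the upstream crayfish population decline → the benthic otter displacement → the upstream mayfly recruitment failure.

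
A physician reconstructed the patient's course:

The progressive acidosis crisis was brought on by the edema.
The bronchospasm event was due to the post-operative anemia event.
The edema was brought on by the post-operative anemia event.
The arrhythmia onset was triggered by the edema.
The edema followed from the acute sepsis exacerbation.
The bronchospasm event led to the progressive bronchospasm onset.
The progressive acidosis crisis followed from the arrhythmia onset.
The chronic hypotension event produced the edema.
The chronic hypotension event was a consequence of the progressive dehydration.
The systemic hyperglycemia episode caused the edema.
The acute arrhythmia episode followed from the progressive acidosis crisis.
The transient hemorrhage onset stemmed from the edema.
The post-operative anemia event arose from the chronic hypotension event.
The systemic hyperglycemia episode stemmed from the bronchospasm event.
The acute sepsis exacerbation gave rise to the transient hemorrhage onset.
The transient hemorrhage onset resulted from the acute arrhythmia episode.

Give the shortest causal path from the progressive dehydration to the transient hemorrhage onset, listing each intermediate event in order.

the progressive dehydration → the chronic hypotension event
the chronic hypotension event → the edema
the edema → the transient hemorrhage onset
Length: 3 steps.

the progressive dehydration → the chronic hypotension event → the edema → the transient hemorrhage onset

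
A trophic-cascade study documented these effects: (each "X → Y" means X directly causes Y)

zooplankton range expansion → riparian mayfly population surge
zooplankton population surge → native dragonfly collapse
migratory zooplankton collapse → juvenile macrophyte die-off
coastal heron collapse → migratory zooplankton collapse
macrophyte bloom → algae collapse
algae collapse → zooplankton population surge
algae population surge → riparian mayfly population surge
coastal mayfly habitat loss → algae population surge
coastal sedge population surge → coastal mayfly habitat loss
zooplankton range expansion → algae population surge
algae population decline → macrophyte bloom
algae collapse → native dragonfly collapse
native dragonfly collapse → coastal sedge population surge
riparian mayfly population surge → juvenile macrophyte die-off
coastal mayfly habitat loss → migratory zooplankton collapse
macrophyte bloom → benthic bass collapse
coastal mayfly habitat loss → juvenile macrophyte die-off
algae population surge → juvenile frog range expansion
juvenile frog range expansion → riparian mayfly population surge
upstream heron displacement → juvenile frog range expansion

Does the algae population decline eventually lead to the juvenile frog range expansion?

Yes

There is a causal chain: the algae population decline → the macrophyte bloom → the algae collapse → the native dragonfly collapse → the coastal sedge population surge → the coastal mayfly habitat loss → the algae population surge → the juvenile frog range expansion.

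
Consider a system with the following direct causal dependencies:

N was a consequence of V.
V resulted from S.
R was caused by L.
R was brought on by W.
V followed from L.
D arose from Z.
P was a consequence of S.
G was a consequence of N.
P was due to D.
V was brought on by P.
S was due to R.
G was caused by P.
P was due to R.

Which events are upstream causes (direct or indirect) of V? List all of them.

Immediate causes of V: L, S, P.
Further upstream: Z, W, D, R.

D, L, P, R, S, W, Z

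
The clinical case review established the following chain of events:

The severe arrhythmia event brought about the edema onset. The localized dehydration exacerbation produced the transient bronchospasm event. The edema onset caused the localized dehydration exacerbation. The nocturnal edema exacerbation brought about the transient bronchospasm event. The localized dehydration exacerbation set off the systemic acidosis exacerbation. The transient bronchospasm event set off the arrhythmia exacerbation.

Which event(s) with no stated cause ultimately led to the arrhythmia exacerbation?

the nocturnal edema exacerbation, the severe arrhythmia event

Tracing upstream from the arrhythmia exacerbation: the arrhythmia exacerbation ← the transient bronchospasm event ← the localized dehydration exacerbation ← the edema onset ← the severe arrhythmia event.
A separate upstream branch: the arrhythmia exacerbation ← the transient bronchospasm event ← the nocturnal edema exacerbation.
Each of those chain origins has no stated cause.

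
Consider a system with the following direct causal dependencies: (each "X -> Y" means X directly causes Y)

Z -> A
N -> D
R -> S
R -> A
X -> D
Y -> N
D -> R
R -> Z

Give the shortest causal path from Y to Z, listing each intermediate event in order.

Y → N → D → R → Z

Y → N
N → D
D → R
R → Z
Length: 4 steps.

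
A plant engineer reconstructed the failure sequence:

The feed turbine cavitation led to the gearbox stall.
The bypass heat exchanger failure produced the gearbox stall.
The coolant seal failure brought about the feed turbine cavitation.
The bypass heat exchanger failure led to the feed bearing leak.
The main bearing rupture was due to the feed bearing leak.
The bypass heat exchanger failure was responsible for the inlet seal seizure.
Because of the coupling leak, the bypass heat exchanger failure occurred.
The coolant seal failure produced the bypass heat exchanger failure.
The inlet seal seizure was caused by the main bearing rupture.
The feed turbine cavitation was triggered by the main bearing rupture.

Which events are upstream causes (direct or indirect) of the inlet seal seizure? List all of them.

Immediate causes of the inlet seal seizure: the bypass heat exchanger failure, the main bearing rupture.
Further upstream: the coolant seal failure, the feed bearing leak, the coupling leak.

the bypass heat exchanger failure, the coolant seal failure, the coupling leak, the feed bearing leak, the main bearing rupture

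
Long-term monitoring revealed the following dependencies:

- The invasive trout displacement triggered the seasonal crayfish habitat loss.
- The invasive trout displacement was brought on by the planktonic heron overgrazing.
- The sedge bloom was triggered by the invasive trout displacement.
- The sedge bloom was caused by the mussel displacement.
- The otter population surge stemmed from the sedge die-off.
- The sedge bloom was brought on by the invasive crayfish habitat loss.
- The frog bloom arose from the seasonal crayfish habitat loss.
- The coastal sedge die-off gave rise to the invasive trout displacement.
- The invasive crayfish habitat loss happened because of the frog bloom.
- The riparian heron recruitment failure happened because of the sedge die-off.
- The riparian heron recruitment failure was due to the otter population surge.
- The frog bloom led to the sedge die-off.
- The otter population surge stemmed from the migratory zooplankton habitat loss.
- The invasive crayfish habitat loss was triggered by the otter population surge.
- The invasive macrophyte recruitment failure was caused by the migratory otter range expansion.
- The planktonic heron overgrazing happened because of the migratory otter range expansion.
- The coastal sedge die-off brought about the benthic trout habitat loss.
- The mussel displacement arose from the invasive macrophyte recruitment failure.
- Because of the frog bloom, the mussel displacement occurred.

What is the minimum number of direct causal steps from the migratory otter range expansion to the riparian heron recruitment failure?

6

Shortest chain: the migratory otter range expansion → the planktonic heron overgrazing → the invasive trout displacement → the seasonal crayfish habitat loss → the frog bloom → the sedge die-off → the riparian heron recruitment failure.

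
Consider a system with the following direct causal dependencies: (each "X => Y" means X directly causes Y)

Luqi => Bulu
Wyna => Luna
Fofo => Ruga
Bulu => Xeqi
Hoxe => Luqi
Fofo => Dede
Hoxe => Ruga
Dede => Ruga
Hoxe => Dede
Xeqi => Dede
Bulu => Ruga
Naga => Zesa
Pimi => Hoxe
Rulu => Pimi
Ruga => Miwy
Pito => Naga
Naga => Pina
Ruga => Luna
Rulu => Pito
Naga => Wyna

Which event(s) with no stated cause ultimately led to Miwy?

Fofo, Rulu

Tracing upstream from Miwy: Miwy ← Ruga ← Hoxe ← Pimi ← Rulu.
A separate upstream branch: Miwy ← Ruga ← Fofo.
Each of those chain origins has no stated cause.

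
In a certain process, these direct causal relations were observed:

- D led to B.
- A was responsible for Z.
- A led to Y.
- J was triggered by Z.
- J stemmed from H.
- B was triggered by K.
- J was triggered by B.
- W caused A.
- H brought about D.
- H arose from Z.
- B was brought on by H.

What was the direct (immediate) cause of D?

Upstream contributors include W, A, Z, but only H feeds directly into D.

H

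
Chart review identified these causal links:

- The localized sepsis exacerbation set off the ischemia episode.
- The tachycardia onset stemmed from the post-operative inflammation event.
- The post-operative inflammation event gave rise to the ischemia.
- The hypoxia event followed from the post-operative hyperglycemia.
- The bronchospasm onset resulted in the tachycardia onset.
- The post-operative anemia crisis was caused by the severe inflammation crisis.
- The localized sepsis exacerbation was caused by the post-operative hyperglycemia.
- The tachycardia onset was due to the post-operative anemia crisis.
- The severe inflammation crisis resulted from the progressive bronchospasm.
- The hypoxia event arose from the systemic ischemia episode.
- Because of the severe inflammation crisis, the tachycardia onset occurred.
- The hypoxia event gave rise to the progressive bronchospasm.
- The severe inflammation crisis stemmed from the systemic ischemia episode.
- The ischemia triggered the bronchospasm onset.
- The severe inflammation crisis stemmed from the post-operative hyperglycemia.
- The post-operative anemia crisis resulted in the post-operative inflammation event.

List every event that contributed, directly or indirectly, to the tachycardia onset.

Immediate causes of the tachycardia onset: the severe inflammation crisis, the post-operative anemia crisis, the post-operative inflammation event, the bronchospasm onset.
Further upstream: the post-operative hyperglycemia, the systemic ischemia episode, the hypoxia event, the progressive bronchospasm, the ischemia.

the bronchospasm onset, the hypoxia event, the ischemia, the post-operative anemia crisis, the post-operative hyperglycemia, the post-operative inflammation event, the progressive bronchospasm, the severe inflammation crisis, the systemic ischemia episode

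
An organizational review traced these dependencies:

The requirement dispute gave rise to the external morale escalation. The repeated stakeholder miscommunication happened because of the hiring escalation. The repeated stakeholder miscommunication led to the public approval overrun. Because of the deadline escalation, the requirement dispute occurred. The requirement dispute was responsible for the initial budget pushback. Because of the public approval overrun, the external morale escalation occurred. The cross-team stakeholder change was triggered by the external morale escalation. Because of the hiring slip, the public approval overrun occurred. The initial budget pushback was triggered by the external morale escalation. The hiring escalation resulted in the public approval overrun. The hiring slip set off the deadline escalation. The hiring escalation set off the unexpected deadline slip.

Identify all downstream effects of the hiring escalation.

Direct effects: the unexpected deadline slip, the repeated stakeholder miscommunication, the public approval overrun.
2 steps out: the external morale escalation.
3 steps out: the initial budget pushback, the cross-team stakeholder change.
Not reachable from it: the hiring slip, the deadline escalation, the requirement dispute.

the cross-team stakeholder change, the external morale escalation, the initial budget pushback, the public approval overrun, the repeated stakeholder miscommunication, the unexpected deadline slip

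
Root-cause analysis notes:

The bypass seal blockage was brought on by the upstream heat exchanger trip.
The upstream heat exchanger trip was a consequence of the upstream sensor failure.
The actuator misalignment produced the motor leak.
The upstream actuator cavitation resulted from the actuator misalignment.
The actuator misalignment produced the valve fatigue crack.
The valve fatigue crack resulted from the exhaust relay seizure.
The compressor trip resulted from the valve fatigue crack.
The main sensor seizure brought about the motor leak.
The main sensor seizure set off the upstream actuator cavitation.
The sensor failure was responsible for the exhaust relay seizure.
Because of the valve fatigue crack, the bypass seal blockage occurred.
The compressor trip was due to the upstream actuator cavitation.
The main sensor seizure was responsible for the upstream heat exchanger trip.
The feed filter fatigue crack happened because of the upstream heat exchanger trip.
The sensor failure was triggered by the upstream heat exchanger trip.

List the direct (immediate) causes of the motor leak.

the actuator misalignment, the main sensor seizure → the motor leak with nothing further upstream stated.

the actuator misalignment, the main sensor seizure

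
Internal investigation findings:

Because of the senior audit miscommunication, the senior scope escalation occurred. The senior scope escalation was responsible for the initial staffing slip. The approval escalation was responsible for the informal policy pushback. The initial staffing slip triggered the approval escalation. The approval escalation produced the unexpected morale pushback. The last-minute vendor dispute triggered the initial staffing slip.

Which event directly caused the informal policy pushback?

the approval escalation

Upstream contributors include the senior audit miscommunication, the senior scope escalation, the initial staffing slip, the last-minute vendor dispute, but only the approval escalation feeds directly into the informal policy pushback.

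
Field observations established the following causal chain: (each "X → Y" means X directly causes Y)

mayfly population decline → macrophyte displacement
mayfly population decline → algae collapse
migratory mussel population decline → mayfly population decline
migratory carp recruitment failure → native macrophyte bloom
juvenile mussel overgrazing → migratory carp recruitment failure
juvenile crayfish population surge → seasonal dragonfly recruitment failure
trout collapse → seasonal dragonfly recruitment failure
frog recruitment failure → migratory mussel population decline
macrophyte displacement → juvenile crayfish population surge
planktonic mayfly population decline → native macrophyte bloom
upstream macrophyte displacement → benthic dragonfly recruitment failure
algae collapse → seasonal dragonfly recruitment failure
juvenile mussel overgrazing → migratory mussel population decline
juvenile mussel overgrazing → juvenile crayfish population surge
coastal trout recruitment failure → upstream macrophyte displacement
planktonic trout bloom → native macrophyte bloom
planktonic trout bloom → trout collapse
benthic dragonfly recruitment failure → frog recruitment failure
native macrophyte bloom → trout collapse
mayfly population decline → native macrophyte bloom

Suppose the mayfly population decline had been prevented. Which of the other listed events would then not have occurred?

the algae collapse, the macrophyte displacement

Downstream of the mayfly population decline: the macrophyte displacement, the algae collapse, the juvenile crayfish population surge, the native macrophyte bloom, the trout collapse, the seasonal dragonfly recruitment failure.
Of those, still caused via another path: the juvenile crayfish population surge, the native macrophyte bloom, the trout collapse, the seasonal dragonfly recruitment failure.
The remainder have no surviving cause.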